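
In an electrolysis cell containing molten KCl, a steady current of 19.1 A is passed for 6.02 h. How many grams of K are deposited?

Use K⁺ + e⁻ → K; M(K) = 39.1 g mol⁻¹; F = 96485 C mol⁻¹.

Q = I·t = 19.10 A × 21672 s = 413900 C.
n(e⁻) = Q/F = 413900 / 96485 = 4.290 mol.
K⁺ + e⁻ → K, so n(K) = n(e⁻)/1 = 4.290 mol.
m = n·M = 4.290 × 39.1 = 168 g.

168 g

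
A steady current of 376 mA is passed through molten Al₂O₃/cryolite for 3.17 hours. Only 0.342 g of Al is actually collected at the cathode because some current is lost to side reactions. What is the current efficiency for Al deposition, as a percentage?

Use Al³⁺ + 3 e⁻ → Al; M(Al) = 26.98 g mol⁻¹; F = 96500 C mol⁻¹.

Q = I·t = 0.3760 × 11412 = 4291 C; n(e⁻) = 4291/96500 = 0.04447 mol.
Theoretical n(Al) = n(e⁻)/3 = 0.01482 mol, i.e. m_theo = 0.01482 × 26.98 = 0.3999 g.
Efficiency = m_actual / m_theo = 0.342 / 0.3999 = 85.5 %.

85.5 %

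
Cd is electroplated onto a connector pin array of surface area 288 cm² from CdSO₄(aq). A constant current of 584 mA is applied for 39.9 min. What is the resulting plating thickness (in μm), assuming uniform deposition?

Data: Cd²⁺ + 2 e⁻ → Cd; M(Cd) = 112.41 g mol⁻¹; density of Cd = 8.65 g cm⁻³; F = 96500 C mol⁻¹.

3.27 μm

Q = I·t = 0.5840 × 2394.0 = 1398 C; n(e⁻) = 0.01449 mol.
n(Cd) = n(e⁻)/2 = 0.007244 mol, so m = 0.007244 × 112.41 = 0.8143 g.
Volume = m/ρ = 0.8143 / 8.65 = 0.09414 cm³.
Thickness = V/A = 0.09414 / 288 = 3.27 × 10⁻⁴ cm = 3.27 μm.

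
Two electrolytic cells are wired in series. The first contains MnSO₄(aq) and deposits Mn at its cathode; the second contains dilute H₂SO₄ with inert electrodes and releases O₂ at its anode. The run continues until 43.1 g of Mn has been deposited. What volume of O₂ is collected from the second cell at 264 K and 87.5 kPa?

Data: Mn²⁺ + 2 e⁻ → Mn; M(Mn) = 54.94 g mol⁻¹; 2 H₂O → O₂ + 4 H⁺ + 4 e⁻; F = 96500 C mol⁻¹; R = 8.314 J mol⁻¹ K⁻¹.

n(Mn) = 43.1 / 54.94 = 0.7845 mol, so n(e⁻) = 2 × 0.7845 = 1.569 mol.
The cells are in series, so the same 1.569 mol of electrons passes through the second cell.
2 H₂O → O₂ + 4 H⁺ + 4 e⁻ — 4 mol e⁻ per mol O₂, so n(O₂) = 1.569/4 = 0.3922 mol.
V = nRT/P = (0.3922 × 8.314 × 264) / (87.5 × 10³) = 0.00984 m³ = 9.84 L.

9.84 L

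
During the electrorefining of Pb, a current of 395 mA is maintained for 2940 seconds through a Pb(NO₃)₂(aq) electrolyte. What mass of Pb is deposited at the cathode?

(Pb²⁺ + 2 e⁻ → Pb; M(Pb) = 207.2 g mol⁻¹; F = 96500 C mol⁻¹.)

Q = I·t = 0.3950 A × 2940.0 s = 1161 C.
n(e⁻) = Q/F = 1161 / 96500 = 0.01203 mol.
Pb²⁺ + 2 e⁻ → Pb, so n(Pb) = n(e⁻)/2 = 0.006017 mol.
m = n·M = 0.006017 × 207.2 = 1.25 g.

1.25 g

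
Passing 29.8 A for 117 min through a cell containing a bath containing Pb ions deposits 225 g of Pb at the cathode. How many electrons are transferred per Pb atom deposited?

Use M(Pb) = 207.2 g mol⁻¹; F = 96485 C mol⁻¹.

2

Q = I·t = 29.80 A × 7020.0 s = 209200 C, so n(e⁻) = 209200/96485 = 2.168 mol.
n(Pb) deposited = 225 / 207.2 = 1.086 mol.
Electrons per atom = n(e⁻)/n(Pb) = 2.168 / 1.086 = 2.00 ≈ 2, so the ion is Pb²⁺.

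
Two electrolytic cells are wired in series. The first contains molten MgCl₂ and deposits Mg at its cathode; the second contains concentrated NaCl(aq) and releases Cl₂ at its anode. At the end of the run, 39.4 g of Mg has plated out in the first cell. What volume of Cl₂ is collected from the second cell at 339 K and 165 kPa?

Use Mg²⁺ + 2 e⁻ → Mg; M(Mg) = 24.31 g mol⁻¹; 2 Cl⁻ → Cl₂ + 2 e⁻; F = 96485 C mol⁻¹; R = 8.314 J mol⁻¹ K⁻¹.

27.7 L

n(Mg) = 39.4 / 24.31 = 1.621 mol, so n(e⁻) = 2 × 1.621 = 3.241 mol.
The cells are in series, so the same 3.241 mol of electrons passes through the second cell.
2 Cl⁻ → Cl₂ + 2 e⁻ — 2 mol e⁻ per mol Cl₂, so n(Cl₂) = 3.241/2 = 1.621 mol.
V = nRT/P = (1.621 × 8.314 × 339) / (165 × 10³) = 0.0277 m³ = 27.7 L.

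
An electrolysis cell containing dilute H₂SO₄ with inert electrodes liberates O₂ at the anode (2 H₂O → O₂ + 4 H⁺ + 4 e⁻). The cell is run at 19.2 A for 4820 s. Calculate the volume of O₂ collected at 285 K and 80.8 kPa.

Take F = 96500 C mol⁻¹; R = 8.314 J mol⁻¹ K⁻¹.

Q = I·t = 19.20 A × 4820.0 s = 92540 C.
n(e⁻) = Q/F = 92540 / 96500 = 0.9590 mol.
4 electrons are transferred per O₂ molecule, so n(O₂) = 0.9590 / 4 = 0.2398 mol.
V = nRT/P = (0.2398 × 8.314 × 285) / (80.8 × 10³ Pa) = 0.00703 m³ = 7.03 L.

7.03 L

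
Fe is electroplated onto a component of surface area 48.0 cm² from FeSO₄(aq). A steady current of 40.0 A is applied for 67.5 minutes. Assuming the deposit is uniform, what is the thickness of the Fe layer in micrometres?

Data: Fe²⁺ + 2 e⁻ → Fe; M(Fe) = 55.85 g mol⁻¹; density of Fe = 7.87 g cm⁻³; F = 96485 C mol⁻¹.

1240 μm

Q = I·t = 40.00 × 4050.0 = 162000 C; n(e⁻) = 1.679 mol.
n(Fe) = n(e⁻)/2 = 0.8395 mol, so m = 0.8395 × 55.85 = 46.89 g.
Volume = m/ρ = 46.89 / 7.87 = 5.958 cm³.
Thickness = V/A = 5.958 / 48.0 = 0.124 cm = 1240 μm.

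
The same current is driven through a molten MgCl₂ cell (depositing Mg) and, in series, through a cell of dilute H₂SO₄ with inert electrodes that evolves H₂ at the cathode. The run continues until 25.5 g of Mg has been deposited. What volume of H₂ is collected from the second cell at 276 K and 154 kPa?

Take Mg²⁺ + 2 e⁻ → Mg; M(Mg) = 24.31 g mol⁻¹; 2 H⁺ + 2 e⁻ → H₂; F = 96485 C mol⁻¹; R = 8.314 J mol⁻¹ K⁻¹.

15.6 L

n(Mg) = 25.5 / 24.31 = 1.049 mol, so n(e⁻) = 2 × 1.049 = 2.098 mol.
The cells are in series, so the same 2.098 mol of electrons passes through the second cell.
2 H⁺ + 2 e⁻ → H₂ — 2 mol e⁻ per mol H₂, so n(H₂) = 2.098/2 = 1.049 mol.
V = nRT/P = (1.049 × 8.314 × 276) / (154 × 10³) = 0.0156 m³ = 15.6 L.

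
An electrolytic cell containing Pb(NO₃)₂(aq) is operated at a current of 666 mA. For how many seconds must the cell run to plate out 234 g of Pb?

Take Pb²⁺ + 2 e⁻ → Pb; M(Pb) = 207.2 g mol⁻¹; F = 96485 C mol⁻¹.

n(Pb) = m/M = 234 / 207.2 = 1.129 mol.
Each Pb atom requires 2 electrons, so n(e⁻) = 2 × 1.129 = 2.259 mol.
Q = n(e⁻)·F = 2.259 × 96485 = 217900 C.
t = Q/I = 217900 / 0.6660 A = 327200 s.

3.27 × 10⁵ s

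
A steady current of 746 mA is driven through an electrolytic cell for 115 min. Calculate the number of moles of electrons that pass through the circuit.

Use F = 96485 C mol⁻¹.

0.0533 mol

Q = I·t = 0.7460 A × 6900.0 s = 5147 C.
n(e⁻) = Q/F = 5147 / 96485 = 0.0533 mol.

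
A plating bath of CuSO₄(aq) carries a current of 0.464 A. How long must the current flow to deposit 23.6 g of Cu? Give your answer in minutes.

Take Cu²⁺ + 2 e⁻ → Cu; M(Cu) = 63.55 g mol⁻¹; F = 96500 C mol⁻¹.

n(Cu) = m/M = 23.6 / 63.55 = 0.3714 mol.
Each Cu atom requires 2 electrons, so n(e⁻) = 2 × 0.3714 = 0.7427 mol.
Q = n(e⁻)·F = 0.7427 × 96500 = 71670 C.
t = Q/I = 71670 / 0.4640 A = 154500 s = 2570 min.

2570 min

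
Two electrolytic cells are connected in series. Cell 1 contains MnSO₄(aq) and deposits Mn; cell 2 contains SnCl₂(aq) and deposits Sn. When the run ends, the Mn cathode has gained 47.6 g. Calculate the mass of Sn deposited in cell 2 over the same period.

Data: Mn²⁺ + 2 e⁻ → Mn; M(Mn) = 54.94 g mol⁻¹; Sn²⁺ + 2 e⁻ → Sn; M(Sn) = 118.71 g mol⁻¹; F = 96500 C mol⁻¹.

n(Mn) = 47.6 / 54.94 = 0.8664 mol.
Since Mn²⁺ + 2 e⁻ → Mn, n(e⁻) passed = 2 × 0.8664 = 1.733 mol.
Cells in series carry the same charge, so the same 1.733 mol of electrons passes through cell 2.
Sn²⁺ + 2 e⁻ → Sn, so n(Sn) = 1.733 / 2 = 0.8664 mol.
m(Sn) = 0.8664 × 118.71 = 103 g.

103 g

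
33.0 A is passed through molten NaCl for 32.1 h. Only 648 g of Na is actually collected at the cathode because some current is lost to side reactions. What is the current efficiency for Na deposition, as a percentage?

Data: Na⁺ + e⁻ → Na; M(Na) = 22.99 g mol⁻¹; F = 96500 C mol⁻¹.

71.3 %

Q = I·t = 33.00 × 115560 = 3813000 C; n(e⁻) = 3813000/96500 = 39.52 mol.
Theoretical n(Na) = n(e⁻)/1 = 39.52 mol, i.e. m_theo = 39.52 × 22.99 = 908.5 g.
Efficiency = m_actual / m_theo = 648 / 908.5 = 71.3 %.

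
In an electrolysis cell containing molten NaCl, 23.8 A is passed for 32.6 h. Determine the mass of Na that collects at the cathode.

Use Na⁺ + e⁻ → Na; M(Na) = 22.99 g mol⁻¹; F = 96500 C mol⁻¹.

Q = I·t = 23.80 A × 117360 s = 2793000 C.
n(e⁻) = Q/F = 2793000 / 96500 = 28.94 mol.
Na⁺ + e⁻ → Na, so n(Na) = n(e⁻)/1 = 28.94 mol.
m = n·M = 28.94 × 22.99 = 665 g.

665 g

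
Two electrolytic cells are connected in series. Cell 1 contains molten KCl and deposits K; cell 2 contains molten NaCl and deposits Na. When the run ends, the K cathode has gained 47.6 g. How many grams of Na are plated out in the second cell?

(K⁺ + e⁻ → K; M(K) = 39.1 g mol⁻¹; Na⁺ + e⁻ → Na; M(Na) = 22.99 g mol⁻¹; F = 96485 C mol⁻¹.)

n(K) = 47.6 / 39.1 = 1.217 mol.
Since K⁺ + e⁻ → K, n(e⁻) passed = 1 × 1.217 = 1.217 mol.
Cells in series carry the same charge, so the same 1.217 mol of electrons passes through cell 2.
Na⁺ + e⁻ → Na, so n(Na) = 1.217 / 1 = 1.217 mol.
m(Na) = 1.217 × 22.99 = 28.0 g.

28.0 g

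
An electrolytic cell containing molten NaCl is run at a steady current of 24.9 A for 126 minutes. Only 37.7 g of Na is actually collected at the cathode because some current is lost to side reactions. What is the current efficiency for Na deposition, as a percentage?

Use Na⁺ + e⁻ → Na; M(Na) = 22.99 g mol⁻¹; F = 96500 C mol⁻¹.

84.1 %

Q = I·t = 24.90 × 7560.0 = 188200 C; n(e⁻) = 188200/96500 = 1.951 mol.
Theoretical n(Na) = n(e⁻)/1 = 1.951 mol, i.e. m_theo = 1.951 × 22.99 = 44.85 g.
Efficiency = m_actual / m_theo = 37.7 / 44.85 = 84.1 %.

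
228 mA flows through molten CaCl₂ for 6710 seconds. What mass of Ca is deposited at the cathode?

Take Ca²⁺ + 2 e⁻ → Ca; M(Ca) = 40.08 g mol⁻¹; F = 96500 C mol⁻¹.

0.318 g

Q = I·t = 0.2280 A × 6710.0 s = 1530 C.
n(e⁻) = Q/F = 1530 / 96500 = 0.01585 mol.
Ca²⁺ + 2 e⁻ → Ca, so n(Ca) = n(e⁻)/2 = 0.007927 mol.
m = n·M = 0.007927 × 40.08 = 0.318 g.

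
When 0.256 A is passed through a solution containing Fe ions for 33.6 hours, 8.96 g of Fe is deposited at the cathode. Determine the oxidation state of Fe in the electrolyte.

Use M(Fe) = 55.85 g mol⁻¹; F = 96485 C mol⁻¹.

Q = I·t = 0.2560 A × 120960 s = 30970 C, so n(e⁻) = 30970/96485 = 0.3209 mol.
n(Fe) deposited = 8.96 / 55.85 = 0.1604 mol.
Electrons per atom = n(e⁻)/n(Fe) = 0.3209 / 0.1604 = 2.00 ≈ 2, so the ion is Fe²⁺.

+2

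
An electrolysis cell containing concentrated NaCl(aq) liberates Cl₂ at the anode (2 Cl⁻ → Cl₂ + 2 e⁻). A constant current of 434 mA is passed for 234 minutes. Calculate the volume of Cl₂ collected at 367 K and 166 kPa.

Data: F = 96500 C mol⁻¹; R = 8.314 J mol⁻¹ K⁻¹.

Q = I·t = 0.4340 A × 14040 s = 6093 C.
n(e⁻) = Q/F = 6093 / 96500 = 0.06314 mol.
2 electrons are transferred per Cl₂ molecule, so n(Cl₂) = 0.06314 / 2 = 0.03157 mol.
V = nRT/P = (0.03157 × 8.314 × 367) / (166 × 10³ Pa) = 5.80 × 10⁻⁴ m³ = 0.580 L.

0.580 L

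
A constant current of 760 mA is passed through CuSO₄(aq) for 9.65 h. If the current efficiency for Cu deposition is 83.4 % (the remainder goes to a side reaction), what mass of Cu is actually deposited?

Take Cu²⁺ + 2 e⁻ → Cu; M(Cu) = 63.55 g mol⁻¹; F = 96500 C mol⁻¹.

7.25 g

Q = I·t = 0.7600 × 34740 = 26400 C.
n(e⁻) = 26400/96500 = 0.2736 mol; theoretically n(Cu) = 0.2736/2 = 0.1368 mol, m_theo = 8.694 g.
At 83.4 % efficiency, m_actual = 0.834 × 8.694 = 7.25 g.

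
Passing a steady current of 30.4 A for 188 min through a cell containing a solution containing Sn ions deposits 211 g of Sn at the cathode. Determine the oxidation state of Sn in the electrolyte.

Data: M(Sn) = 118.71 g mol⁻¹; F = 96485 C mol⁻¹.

+2

Q = I·t = 30.40 A × 11280 s = 342900 C, so n(e⁻) = 342900/96485 = 3.554 mol.
n(Sn) deposited = 211 / 118.71 = 1.777 mol.
Electrons per atom = n(e⁻)/n(Sn) = 3.554 / 1.777 = 2.00 ≈ 2, so the ion is Sn²⁺.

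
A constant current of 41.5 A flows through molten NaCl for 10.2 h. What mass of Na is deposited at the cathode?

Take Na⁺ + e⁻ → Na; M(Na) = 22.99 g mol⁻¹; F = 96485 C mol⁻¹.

363 g

Q = I·t = 41.50 A × 36720 s = 1524000 C.
n(e⁻) = Q/F = 1524000 / 96485 = 15.79 mol.
Na⁺ + e⁻ → Na, so n(Na) = n(e⁻)/1 = 15.79 mol.
m = n·M = 15.79 × 22.99 = 363 g.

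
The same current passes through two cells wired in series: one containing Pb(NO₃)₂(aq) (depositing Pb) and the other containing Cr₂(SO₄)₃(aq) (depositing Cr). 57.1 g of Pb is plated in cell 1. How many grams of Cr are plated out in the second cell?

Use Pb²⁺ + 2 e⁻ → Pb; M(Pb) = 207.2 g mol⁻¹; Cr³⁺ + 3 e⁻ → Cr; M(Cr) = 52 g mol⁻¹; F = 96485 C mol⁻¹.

9.55 g

n(Pb) = 57.1 / 207.2 = 0.2756 mol.
Since Pb²⁺ + 2 e⁻ → Pb, n(e⁻) passed = 2 × 0.2756 = 0.5512 mol.
Cells in series carry the same charge, so the same 0.5512 mol of electrons passes through cell 2.
Cr³⁺ + 3 e⁻ → Cr, so n(Cr) = 0.5512 / 3 = 0.1837 mol.
m(Cr) = 0.1837 × 52 = 9.55 g.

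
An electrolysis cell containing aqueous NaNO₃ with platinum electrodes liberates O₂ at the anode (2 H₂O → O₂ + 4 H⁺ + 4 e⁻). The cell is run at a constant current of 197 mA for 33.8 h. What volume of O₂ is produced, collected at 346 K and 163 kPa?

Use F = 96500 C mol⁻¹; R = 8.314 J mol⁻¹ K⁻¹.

1.10 L

Q = I·t = 0.1970 A × 121680 s = 23970 C.
n(e⁻) = Q/F = 23970 / 96500 = 0.2484 mol.
4 electrons are transferred per O₂ molecule, so n(O₂) = 0.2484 / 4 = 0.06210 mol.
V = nRT/P = (0.06210 × 8.314 × 346) / (163 × 10³ Pa) = 0.00110 m³ = 1.10 L.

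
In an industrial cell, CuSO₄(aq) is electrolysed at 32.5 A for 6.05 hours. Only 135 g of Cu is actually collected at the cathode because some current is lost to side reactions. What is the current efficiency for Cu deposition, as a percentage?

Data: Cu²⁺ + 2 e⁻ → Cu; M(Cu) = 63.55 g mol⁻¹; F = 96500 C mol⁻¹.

57.9 %

Q = I·t = 32.50 × 21780 = 707800 C; n(e⁻) = 707800/96500 = 7.335 mol.
Theoretical n(Cu) = n(e⁻)/2 = 3.668 mol, i.e. m_theo = 3.668 × 63.55 = 233.1 g.
Efficiency = m_actual / m_theo = 135 / 233.1 = 57.9 %.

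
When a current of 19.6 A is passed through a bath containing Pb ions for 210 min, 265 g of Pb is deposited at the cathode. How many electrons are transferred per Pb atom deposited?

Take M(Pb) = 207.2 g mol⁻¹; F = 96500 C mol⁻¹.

Q = I·t = 19.60 A × 12600 s = 247000 C, so n(e⁻) = 247000/96500 = 2.559 mol.
n(Pb) deposited = 265 / 207.2 = 1.279 mol.
Electrons per atom = n(e⁻)/n(Pb) = 2.559 / 1.279 = 2.00 ≈ 2, so the ion is Pb²⁺.

2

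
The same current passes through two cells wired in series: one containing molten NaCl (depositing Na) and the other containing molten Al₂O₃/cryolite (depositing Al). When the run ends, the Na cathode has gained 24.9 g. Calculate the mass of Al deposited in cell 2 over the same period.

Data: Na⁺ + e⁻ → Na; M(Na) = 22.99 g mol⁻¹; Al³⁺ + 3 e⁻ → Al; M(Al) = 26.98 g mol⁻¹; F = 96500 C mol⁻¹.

n(Na) = 24.9 / 22.99 = 1.083 mol.
Since Na⁺ + e⁻ → Na, n(e⁻) passed = 1 × 1.083 = 1.083 mol.
Cells in series carry the same charge, so the same 1.083 mol of electrons passes through cell 2.
Al³⁺ + 3 e⁻ → Al, so n(Al) = 1.083 / 3 = 0.3610 mol.
m(Al) = 0.3610 × 26.98 = 9.74 g.

9.74 g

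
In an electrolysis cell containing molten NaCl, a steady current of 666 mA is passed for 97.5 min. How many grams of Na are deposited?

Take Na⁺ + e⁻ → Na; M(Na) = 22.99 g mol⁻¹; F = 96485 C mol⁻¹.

Q = I·t = 0.6660 A × 5850.0 s = 3896 C.
n(e⁻) = Q/F = 3896 / 96485 = 0.04038 mol.
Na⁺ + e⁻ → Na, so n(Na) = n(e⁻)/1 = 0.04038 mol.
m = n·M = 0.04038 × 22.99 = 0.928 g.

0.928 g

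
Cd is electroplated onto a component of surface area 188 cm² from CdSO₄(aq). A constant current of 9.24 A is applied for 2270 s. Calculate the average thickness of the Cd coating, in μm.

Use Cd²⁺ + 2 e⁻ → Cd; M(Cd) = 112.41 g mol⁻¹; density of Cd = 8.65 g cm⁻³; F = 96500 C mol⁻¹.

Q = I·t = 9.240 × 2270.0 = 20970 C; n(e⁻) = 0.2174 mol.
n(Cd) = n(e⁻)/2 = 0.1087 mol, so m = 0.1087 × 112.41 = 12.22 g.
Volume = m/ρ = 12.22 / 8.65 = 1.412 cm³.
Thickness = V/A = 1.412 / 188 = 0.00751 cm = 75.1 μm.

75.1 μm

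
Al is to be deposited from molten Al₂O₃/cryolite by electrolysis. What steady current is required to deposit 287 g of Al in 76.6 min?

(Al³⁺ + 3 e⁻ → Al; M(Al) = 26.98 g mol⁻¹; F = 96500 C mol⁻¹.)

670 A

n(Al) = 287 / 26.98 = 10.64 mol.
n(e⁻) = 3 × 10.64 = 31.91 mol.
Q = n(e⁻)·F = 31.91 × 96500 = 3080000 C.
I = Q/t = 3080000 / 4596.0 s = 670 A.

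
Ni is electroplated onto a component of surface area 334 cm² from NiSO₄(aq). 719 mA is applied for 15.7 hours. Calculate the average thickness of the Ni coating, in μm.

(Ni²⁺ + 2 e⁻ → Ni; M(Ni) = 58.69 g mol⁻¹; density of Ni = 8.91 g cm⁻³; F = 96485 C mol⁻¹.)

41.5 μm

Q = I·t = 0.7190 × 56520 = 40640 C; n(e⁻) = 0.4212 mol.
n(Ni) = n(e⁻)/2 = 0.2106 mol, so m = 0.2106 × 58.69 = 12.36 g.
Volume = m/ρ = 12.36 / 8.91 = 1.387 cm³.
Thickness = V/A = 1.387 / 334 = 0.00415 cm = 41.5 μm.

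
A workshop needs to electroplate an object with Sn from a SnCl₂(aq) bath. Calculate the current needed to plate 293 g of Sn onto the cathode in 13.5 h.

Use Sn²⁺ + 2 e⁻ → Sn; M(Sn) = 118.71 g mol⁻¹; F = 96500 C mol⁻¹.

n(Sn) = 293 / 118.71 = 2.468 mol.
n(e⁻) = 2 × 2.468 = 4.936 mol.
Q = n(e⁻)·F = 4.936 × 96500 = 476400 C.
I = Q/t = 476400 / 48600 s = 9.80 A.

9.80 A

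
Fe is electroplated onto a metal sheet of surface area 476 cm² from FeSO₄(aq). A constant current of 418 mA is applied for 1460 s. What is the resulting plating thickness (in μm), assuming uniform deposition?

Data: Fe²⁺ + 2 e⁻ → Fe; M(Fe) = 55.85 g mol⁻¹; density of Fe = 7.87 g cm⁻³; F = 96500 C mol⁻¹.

0.471 μm

Q = I·t = 0.4180 × 1460.0 = 610.3 C; n(e⁻) = 0.006324 mol.
n(Fe) = n(e⁻)/2 = 0.003162 mol, so m = 0.003162 × 55.85 = 0.1766 g.
Volume = m/ρ = 0.1766 / 7.87 = 0.02244 cm³.
Thickness = V/A = 0.02244 / 476 = 4.71 × 10⁻⁵ cm = 0.471 μm.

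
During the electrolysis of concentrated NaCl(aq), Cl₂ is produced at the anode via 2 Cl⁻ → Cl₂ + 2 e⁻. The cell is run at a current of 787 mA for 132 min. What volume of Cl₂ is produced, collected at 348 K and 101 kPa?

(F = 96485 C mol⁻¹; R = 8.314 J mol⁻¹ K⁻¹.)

0.925 L

Q = I·t = 0.7870 A × 7920.0 s = 6233 C.
n(e⁻) = Q/F = 6233 / 96485 = 0.06460 mol.
2 electrons are transferred per Cl₂ molecule, so n(Cl₂) = 0.06460 / 2 = 0.03230 mol.
V = nRT/P = (0.03230 × 8.314 × 348) / (101 × 10³ Pa) = 9.25 × 10⁻⁴ m³ = 0.925 L.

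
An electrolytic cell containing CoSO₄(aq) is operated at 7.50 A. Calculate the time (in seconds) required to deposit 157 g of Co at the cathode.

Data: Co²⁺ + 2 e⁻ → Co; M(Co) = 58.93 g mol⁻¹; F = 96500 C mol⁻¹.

68600 s

n(Co) = m/M = 157 / 58.93 = 2.664 mol.
Each Co atom requires 2 electrons, so n(e⁻) = 2 × 2.664 = 5.328 mol.
Q = n(e⁻)·F = 5.328 × 96500 = 514200 C.
t = Q/I = 514200 / 7.500 A = 68560 s.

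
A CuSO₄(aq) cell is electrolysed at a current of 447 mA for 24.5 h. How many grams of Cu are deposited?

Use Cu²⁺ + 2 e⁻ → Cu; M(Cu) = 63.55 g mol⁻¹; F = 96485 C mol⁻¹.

Q = I·t = 0.4470 A × 88200 s = 39430 C.
n(e⁻) = Q/F = 39430 / 96485 = 0.4086 mol.
Cu²⁺ + 2 e⁻ → Cu, so n(Cu) = n(e⁻)/2 = 0.2043 mol.
m = n·M = 0.2043 × 63.55 = 13.0 g.

13.0 g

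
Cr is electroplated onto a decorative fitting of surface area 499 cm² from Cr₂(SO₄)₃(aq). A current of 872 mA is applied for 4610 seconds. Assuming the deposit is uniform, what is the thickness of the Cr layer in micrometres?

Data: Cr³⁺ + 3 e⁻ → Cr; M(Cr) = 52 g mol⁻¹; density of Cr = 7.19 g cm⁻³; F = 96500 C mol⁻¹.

2.01 μm

Q = I·t = 0.8720 × 4610.0 = 4020 C; n(e⁻) = 0.04166 mol.
n(Cr) = n(e⁻)/3 = 0.01389 mol, so m = 0.01389 × 52 = 0.7221 g.
Volume = m/ρ = 0.7221 / 7.19 = 0.1004 cm³.
Thickness = V/A = 0.1004 / 499 = 2.01 × 10⁻⁴ cm = 2.01 μm.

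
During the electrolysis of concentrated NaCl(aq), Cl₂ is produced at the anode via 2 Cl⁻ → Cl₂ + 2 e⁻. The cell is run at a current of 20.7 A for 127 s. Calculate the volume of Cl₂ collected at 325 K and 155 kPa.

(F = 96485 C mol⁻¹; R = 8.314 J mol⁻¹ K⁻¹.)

Q = I·t = 20.70 A × 127.00 s = 2629 C.
n(e⁻) = Q/F = 2629 / 96485 = 0.02725 mol.
2 electrons are transferred per Cl₂ molecule, so n(Cl₂) = 0.02725 / 2 = 0.01362 mol.
V = nRT/P = (0.01362 × 8.314 × 325) / (155 × 10³ Pa) = 2.37 × 10⁻⁴ m³ = 0.237 L.

0.237 L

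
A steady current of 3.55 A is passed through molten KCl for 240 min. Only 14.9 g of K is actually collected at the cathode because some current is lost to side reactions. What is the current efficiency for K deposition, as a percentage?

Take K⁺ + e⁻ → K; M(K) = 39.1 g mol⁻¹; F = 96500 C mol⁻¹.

71.9 %

Q = I·t = 3.550 × 14400 = 51120 C; n(e⁻) = 51120/96500 = 0.5297 mol.
Theoretical n(K) = n(e⁻)/1 = 0.5297 mol, i.e. m_theo = 0.5297 × 39.1 = 20.71 g.
Efficiency = m_actual / m_theo = 14.9 / 20.71 = 71.9 %.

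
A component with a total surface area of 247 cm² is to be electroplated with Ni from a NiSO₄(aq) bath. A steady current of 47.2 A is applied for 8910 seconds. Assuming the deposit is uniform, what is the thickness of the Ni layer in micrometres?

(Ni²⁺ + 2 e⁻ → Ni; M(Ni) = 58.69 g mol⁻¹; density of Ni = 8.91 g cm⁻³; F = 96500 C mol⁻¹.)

Q = I·t = 47.20 × 8910.0 = 420600 C; n(e⁻) = 4.358 mol.
n(Ni) = n(e⁻)/2 = 2.179 mol, so m = 2.179 × 58.69 = 127.9 g.
Volume = m/ρ = 127.9 / 8.91 = 14.35 cm³.
Thickness = V/A = 14.35 / 247 = 0.0581 cm = 581 μm.

581 μm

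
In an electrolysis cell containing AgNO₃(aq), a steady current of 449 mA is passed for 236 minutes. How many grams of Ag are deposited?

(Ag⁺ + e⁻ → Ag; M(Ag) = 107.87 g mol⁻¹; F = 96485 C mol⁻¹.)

Q = I·t = 0.4490 A × 14160 s = 6358 C.
n(e⁻) = Q/F = 6358 / 96485 = 0.06589 mol.
Ag⁺ + e⁻ → Ag, so n(Ag) = n(e⁻)/1 = 0.06589 mol.
m = n·M = 0.06589 × 107.87 = 7.11 g.

7.11 g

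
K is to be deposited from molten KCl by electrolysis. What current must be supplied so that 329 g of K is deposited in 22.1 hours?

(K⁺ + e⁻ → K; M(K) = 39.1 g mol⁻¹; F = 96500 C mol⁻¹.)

10.2 A

n(K) = 329 / 39.1 = 8.414 mol.
n(e⁻) = 1 × 8.414 = 8.414 mol.
Q = n(e⁻)·F = 8.414 × 96500 = 812000 C.
I = Q/t = 812000 / 79560 s = 10.2 A.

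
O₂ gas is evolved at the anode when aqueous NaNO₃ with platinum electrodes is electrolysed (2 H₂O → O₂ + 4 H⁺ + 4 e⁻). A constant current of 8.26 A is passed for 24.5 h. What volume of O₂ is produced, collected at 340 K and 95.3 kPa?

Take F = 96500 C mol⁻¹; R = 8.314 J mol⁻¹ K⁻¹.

56.0 L

Q = I·t = 8.260 A × 88200 s = 728500 C.
n(e⁻) = Q/F = 728500 / 96500 = 7.550 mol.
4 electrons are transferred per O₂ molecule, so n(O₂) = 7.550 / 4 = 1.887 mol.
V = nRT/P = (1.887 × 8.314 × 340) / (95.3 × 10³ Pa) = 0.0560 m³ = 56.0 L.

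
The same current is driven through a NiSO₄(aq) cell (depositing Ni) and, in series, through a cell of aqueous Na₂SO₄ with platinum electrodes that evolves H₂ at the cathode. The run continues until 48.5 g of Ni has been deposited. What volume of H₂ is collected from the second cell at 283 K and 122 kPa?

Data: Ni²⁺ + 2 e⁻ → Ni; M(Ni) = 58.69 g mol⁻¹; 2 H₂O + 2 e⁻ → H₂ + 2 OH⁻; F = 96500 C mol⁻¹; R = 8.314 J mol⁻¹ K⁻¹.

n(Ni) = 48.5 / 58.69 = 0.8264 mol, so n(e⁻) = 2 × 0.8264 = 1.653 mol.
The cells are in series, so the same 1.653 mol of electrons passes through the second cell.
2 H₂O + 2 e⁻ → H₂ + 2 OH⁻ — 2 mol e⁻ per mol H₂, so n(H₂) = 1.653/2 = 0.8264 mol.
V = nRT/P = (0.8264 × 8.314 × 283) / (122 × 10³) = 0.0159 m³ = 15.9 L.

15.9 L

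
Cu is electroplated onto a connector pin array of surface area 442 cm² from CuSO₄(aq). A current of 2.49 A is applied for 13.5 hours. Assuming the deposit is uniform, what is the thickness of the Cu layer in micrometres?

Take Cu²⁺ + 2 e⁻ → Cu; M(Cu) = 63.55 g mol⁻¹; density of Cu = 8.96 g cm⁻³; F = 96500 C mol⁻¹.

101 μm

Q = I·t = 2.490 × 48600 = 121000 C; n(e⁻) = 1.254 mol.
n(Cu) = n(e⁻)/2 = 0.6270 mol, so m = 0.6270 × 63.55 = 39.85 g.
Volume = m/ρ = 39.85 / 8.96 = 4.447 cm³.
Thickness = V/A = 4.447 / 442 = 0.0101 cm = 101 μm.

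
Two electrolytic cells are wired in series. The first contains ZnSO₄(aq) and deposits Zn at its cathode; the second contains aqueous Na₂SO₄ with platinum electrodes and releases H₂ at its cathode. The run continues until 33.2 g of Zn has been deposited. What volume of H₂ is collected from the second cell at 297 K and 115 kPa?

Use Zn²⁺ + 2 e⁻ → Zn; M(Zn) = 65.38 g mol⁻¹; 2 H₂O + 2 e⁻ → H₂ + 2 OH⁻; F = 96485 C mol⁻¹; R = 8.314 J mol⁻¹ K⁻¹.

10.9 L

n(Zn) = 33.2 / 65.38 = 0.5078 mol, so n(e⁻) = 2 × 0.5078 = 1.016 mol.
The cells are in series, so the same 1.016 mol of electrons passes through the second cell.
2 H₂O + 2 e⁻ → H₂ + 2 OH⁻ — 2 mol e⁻ per mol H₂, so n(H₂) = 1.016/2 = 0.5078 mol.
V = nRT/P = (0.5078 × 8.314 × 297) / (115 × 10³) = 0.0109 m³ = 10.9 L.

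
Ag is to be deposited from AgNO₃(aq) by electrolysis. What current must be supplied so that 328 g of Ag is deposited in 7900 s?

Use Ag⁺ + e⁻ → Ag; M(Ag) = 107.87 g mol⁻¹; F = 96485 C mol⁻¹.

n(Ag) = 328 / 107.87 = 3.041 mol.
n(e⁻) = 1 × 3.041 = 3.041 mol.
Q = n(e⁻)·F = 3.041 × 96485 = 293400 C.
I = Q/t = 293400 / 7900.0 s = 37.1 A.

37.1 A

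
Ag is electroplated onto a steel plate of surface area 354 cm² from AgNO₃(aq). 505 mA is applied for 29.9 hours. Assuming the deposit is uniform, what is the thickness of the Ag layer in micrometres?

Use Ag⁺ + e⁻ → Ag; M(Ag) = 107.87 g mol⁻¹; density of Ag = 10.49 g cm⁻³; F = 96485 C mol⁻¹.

Q = I·t = 0.5050 × 107640 = 54360 C; n(e⁻) = 0.5634 mol.
n(Ag) = n(e⁻)/1 = 0.5634 mol, so m = 0.5634 × 107.87 = 60.77 g.
Volume = m/ρ = 60.77 / 10.49 = 5.793 cm³.
Thickness = V/A = 5.793 / 354 = 0.0164 cm = 164 μm.

164 μm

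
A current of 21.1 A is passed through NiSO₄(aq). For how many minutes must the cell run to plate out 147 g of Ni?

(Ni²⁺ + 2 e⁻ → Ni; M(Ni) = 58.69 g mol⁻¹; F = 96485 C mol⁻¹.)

n(Ni) = m/M = 147 / 58.69 = 2.505 mol.
Each Ni atom requires 2 electrons, so n(e⁻) = 2 × 2.505 = 5.009 mol.
Q = n(e⁻)·F = 5.009 × 96485 = 483300 C.
t = Q/I = 483300 / 21.10 A = 22910 s = 382 min.

382 min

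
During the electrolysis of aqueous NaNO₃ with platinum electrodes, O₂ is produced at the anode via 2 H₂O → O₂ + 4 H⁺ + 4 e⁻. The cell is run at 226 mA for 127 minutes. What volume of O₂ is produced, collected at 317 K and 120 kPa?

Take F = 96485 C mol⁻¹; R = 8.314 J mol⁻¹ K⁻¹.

Q = I·t = 0.2260 A × 7620.0 s = 1722 C.
n(e⁻) = Q/F = 1722 / 96485 = 0.01785 mol.
4 electrons are transferred per O₂ molecule, so n(O₂) = 0.01785 / 4 = 0.004462 mol.
V = nRT/P = (0.004462 × 8.314 × 317) / (120 × 10³ Pa) = 9.80 × 10⁻⁵ m³ = 0.0980 L.

0.0980 L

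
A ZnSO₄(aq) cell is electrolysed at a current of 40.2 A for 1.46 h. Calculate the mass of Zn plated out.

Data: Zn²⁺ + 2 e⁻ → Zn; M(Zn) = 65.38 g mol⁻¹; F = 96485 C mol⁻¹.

71.6 g

Q = I·t = 40.20 A × 5256.0 s = 211300 C.
n(e⁻) = Q/F = 211300 / 96485 = 2.190 mol.
Zn²⁺ + 2 e⁻ → Zn, so n(Zn) = n(e⁻)/2 = 1.095 mol.
m = n·M = 1.095 × 65.38 = 71.6 g.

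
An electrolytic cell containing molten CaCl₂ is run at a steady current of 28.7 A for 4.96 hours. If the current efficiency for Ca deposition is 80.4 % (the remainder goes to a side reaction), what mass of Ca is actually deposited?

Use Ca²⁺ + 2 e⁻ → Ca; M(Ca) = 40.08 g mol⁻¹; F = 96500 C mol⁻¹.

85.6 g

Q = I·t = 28.70 × 17856 = 512500 C.
n(e⁻) = 512500/96500 = 5.311 mol; theoretically n(Ca) = 5.311/2 = 2.655 mol, m_theo = 106.4 g.
At 80.4 % efficiency, m_actual = 0.804 × 106.4 = 85.6 g.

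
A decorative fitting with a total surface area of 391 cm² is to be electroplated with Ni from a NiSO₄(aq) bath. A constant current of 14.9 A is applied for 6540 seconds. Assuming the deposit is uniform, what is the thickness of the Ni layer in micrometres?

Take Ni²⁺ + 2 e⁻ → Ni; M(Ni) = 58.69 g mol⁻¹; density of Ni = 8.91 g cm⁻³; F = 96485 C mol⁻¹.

Q = I·t = 14.90 × 6540.0 = 97450 C; n(e⁻) = 1.010 mol.
n(Ni) = n(e⁻)/2 = 0.5050 mol, so m = 0.5050 × 58.69 = 29.64 g.
Volume = m/ρ = 29.64 / 8.91 = 3.326 cm³.
Thickness = V/A = 3.326 / 391 = 0.00851 cm = 85.1 μm.

85.1 μm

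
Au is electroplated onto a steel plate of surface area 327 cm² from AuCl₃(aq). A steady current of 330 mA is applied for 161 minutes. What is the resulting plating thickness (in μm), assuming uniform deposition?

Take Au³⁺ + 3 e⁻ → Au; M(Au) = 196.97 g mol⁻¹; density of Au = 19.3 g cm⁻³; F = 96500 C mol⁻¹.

3.44 μm

Q = I·t = 0.3300 × 9660.0 = 3188 C; n(e⁻) = 0.03303 mol.
n(Au) = n(e⁻)/3 = 0.01101 mol, so m = 0.01101 × 196.97 = 2.169 g.
Volume = m/ρ = 2.169 / 19.3 = 0.1124 cm³.
Thickness = V/A = 0.1124 / 327 = 3.44 × 10⁻⁴ cm = 3.44 μm.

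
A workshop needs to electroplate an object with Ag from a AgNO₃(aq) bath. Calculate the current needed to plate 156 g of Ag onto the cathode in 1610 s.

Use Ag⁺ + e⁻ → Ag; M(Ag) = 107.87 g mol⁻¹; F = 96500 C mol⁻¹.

86.7 A

n(Ag) = 156 / 107.87 = 1.446 mol.
n(e⁻) = 1 × 1.446 = 1.446 mol.
Q = n(e⁻)·F = 1.446 × 96500 = 139600 C.
I = Q/t = 139600 / 1610.0 s = 86.7 A.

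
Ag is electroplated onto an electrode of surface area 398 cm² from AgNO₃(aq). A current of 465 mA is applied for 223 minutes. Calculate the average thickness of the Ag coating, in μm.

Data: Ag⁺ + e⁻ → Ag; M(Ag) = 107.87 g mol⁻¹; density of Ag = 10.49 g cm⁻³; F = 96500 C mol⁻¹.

16.7 μm

Q = I·t = 0.4650 × 13380 = 6222 C; n(e⁻) = 0.06447 mol.
n(Ag) = n(e⁻)/1 = 0.06447 mol, so m = 0.06447 × 107.87 = 6.955 g.
Volume = m/ρ = 6.955 / 10.49 = 0.6630 cm³.
Thickness = V/A = 0.6630 / 398 = 0.00167 cm = 16.7 μm.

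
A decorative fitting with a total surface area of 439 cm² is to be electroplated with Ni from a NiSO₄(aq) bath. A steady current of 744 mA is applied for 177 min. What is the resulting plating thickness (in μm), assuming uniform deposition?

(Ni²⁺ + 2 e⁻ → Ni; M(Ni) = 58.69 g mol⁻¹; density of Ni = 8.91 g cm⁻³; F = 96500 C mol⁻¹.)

6.14 μm

Q = I·t = 0.7440 × 10620 = 7901 C; n(e⁻) = 0.08188 mol.
n(Ni) = n(e⁻)/2 = 0.04094 mol, so m = 0.04094 × 58.69 = 2.403 g.
Volume = m/ρ = 2.403 / 8.91 = 0.2697 cm³.
Thickness = V/A = 0.2697 / 439 = 6.14 × 10⁻⁴ cm = 6.14 μm.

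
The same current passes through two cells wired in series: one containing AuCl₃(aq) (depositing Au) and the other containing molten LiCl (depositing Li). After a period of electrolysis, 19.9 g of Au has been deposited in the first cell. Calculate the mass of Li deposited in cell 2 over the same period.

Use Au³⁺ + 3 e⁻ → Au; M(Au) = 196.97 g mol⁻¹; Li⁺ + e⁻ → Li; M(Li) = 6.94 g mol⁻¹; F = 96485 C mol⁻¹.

n(Au) = 19.9 / 196.97 = 0.1010 mol.
Since Au³⁺ + 3 e⁻ → Au, n(e⁻) passed = 3 × 0.1010 = 0.3031 mol.
Cells in series carry the same charge, so the same 0.3031 mol of electrons passes through cell 2.
Li⁺ + e⁻ → Li, so n(Li) = 0.3031 / 1 = 0.3031 mol.
m(Li) = 0.3031 × 6.94 = 2.10 g.

2.10 g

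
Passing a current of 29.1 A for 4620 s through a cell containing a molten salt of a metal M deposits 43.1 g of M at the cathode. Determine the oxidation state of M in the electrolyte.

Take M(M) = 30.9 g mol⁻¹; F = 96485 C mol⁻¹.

+1

Q = I·t = 29.10 A × 4620.0 s = 134400 C, so n(e⁻) = 134400/96485 = 1.393 mol.
n(M) deposited = 43.1 / 30.9 = 1.395 mol.
Electrons per atom = n(e⁻)/n(M) = 1.393 / 1.395 = 0.999 ≈ 1, so the ion is M⁺.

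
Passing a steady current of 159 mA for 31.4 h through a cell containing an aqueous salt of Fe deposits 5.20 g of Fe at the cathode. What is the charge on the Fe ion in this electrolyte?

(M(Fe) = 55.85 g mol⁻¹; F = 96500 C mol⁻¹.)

Q = I·t = 0.1590 A × 113040 s = 17970 C, so n(e⁻) = 17970/96500 = 0.1863 mol.
n(Fe) deposited = 5.20 / 55.85 = 0.09311 mol.
Electrons per atom = n(e⁻)/n(Fe) = 0.1863 / 0.09311 = 2.00 ≈ 2, so the ion is Fe²⁺.

+2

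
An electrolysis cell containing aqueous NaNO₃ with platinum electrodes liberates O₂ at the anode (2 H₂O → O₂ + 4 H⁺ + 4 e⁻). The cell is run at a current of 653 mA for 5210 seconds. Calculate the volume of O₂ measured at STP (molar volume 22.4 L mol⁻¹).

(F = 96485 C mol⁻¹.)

Q = I·t = 0.6530 A × 5210.0 s = 3402 C.
n(e⁻) = Q/F = 3402 / 96485 = 0.03526 mol.
4 electrons are transferred per O₂ molecule, so n(O₂) = 0.03526 / 4 = 0.008815 mol.
V = n × V_m = 0.008815 × 22.4 = 0.197 L.

0.197 L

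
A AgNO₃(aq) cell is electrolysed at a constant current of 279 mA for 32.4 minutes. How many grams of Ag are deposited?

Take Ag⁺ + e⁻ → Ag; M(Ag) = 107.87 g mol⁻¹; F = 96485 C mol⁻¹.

Q = I·t = 0.2790 A × 1944.0 s = 542.4 C.
n(e⁻) = Q/F = 542.4 / 96485 = 0.005621 mol.
Ag⁺ + e⁻ → Ag, so n(Ag) = n(e⁻)/1 = 0.005621 mol.
m = n·M = 0.005621 × 107.87 = 0.606 g.

0.606 g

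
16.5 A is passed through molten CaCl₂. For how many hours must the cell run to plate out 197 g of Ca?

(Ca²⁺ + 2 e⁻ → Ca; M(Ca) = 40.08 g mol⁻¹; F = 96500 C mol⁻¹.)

16.0 h

n(Ca) = m/M = 197 / 40.08 = 4.915 mol.
Each Ca atom requires 2 electrons, so n(e⁻) = 2 × 4.915 = 9.830 mol.
Q = n(e⁻)·F = 9.830 × 96500 = 948600 C.
t = Q/I = 948600 / 16.50 A = 57490 s = 16.0 h.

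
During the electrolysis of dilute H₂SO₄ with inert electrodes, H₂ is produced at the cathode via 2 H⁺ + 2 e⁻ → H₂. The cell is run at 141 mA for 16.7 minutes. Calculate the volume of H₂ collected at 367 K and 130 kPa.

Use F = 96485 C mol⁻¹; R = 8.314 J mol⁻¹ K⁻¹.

0.0172 L

Q = I·t = 0.1410 A × 1002.0 s = 141.3 C.
n(e⁻) = Q/F = 141.3 / 96485 = 0.001464 mol.
2 electrons are transferred per H₂ molecule, so n(H₂) = 0.001464 / 2 = 0.0007321 mol.
V = nRT/P = (0.0007321 × 8.314 × 367) / (130 × 10³ Pa) = 1.72 × 10⁻⁵ m³ = 0.0172 L.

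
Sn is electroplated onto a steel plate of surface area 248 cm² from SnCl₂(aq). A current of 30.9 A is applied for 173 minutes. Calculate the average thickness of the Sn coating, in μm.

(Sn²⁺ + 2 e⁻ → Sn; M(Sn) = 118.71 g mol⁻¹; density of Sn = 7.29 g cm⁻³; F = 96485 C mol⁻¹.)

Q = I·t = 30.90 × 10380 = 320700 C; n(e⁻) = 3.324 mol.
n(Sn) = n(e⁻)/2 = 1.662 mol, so m = 1.662 × 118.71 = 197.3 g.
Volume = m/ρ = 197.3 / 7.29 = 27.07 cm³.
Thickness = V/A = 27.07 / 248 = 0.109 cm = 1090 μm.

1090 μm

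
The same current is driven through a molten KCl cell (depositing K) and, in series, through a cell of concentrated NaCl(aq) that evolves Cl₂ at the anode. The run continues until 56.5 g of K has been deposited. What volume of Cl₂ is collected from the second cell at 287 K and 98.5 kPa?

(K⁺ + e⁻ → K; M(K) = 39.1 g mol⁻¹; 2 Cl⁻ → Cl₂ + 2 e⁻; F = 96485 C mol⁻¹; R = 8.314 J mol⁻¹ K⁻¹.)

n(K) = 56.5 / 39.1 = 1.445 mol, so n(e⁻) = 1 × 1.445 = 1.445 mol.
The cells are in series, so the same 1.445 mol of electrons passes through the second cell.
2 Cl⁻ → Cl₂ + 2 e⁻ — 2 mol e⁻ per mol Cl₂, so n(Cl₂) = 1.445/2 = 0.7225 mol.
V = nRT/P = (0.7225 × 8.314 × 287) / (98.5 × 10³) = 0.0175 m³ = 17.5 L.

17.5 L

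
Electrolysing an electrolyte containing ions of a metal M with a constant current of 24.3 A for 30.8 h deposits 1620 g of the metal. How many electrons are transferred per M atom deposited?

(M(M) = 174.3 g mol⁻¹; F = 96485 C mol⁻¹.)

3

Q = I·t = 24.30 A × 110880 s = 2694000 C, so n(e⁻) = 2694000/96485 = 27.93 mol.
n(M) deposited = 1620 / 174.3 = 9.294 mol.
Electrons per atom = n(e⁻)/n(M) = 27.93 / 9.294 = 3.00 ≈ 3, so the ion is M³⁺.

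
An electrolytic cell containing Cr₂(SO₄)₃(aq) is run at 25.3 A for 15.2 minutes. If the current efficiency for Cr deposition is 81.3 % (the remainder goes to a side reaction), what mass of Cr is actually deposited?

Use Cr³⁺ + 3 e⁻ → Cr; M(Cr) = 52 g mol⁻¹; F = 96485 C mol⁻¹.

Q = I·t = 25.30 × 912.00 = 23070 C.
n(e⁻) = 23070/96485 = 0.2391 mol; theoretically n(Cr) = 0.2391/3 = 0.07971 mol, m_theo = 4.145 g.
At 81.3 % efficiency, m_actual = 0.813 × 4.145 = 3.37 g.

3.37 g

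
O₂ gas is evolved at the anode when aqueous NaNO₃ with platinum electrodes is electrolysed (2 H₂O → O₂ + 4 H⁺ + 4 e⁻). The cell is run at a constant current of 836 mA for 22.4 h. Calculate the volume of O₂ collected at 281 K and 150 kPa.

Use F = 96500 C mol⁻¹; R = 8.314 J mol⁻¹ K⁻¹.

Q = I·t = 0.8360 A × 80640 s = 67420 C.
n(e⁻) = Q/F = 67420 / 96500 = 0.6986 mol.
4 electrons are transferred per O₂ molecule, so n(O₂) = 0.6986 / 4 = 0.1747 mol.
V = nRT/P = (0.1747 × 8.314 × 281) / (150 × 10³ Pa) = 0.00272 m³ = 2.72 L.

2.72 L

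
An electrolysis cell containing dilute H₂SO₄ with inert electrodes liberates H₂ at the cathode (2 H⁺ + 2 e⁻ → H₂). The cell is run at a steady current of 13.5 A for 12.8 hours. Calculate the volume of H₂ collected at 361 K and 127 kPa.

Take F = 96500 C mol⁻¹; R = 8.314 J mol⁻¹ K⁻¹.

Q = I·t = 13.50 A × 46080 s = 622100 C.
n(e⁻) = Q/F = 622100 / 96500 = 6.446 mol.
2 electrons are transferred per H₂ molecule, so n(H₂) = 6.446 / 2 = 3.223 mol.
V = nRT/P = (3.223 × 8.314 × 361) / (127 × 10³ Pa) = 0.0762 m³ = 76.2 L.

76.2 L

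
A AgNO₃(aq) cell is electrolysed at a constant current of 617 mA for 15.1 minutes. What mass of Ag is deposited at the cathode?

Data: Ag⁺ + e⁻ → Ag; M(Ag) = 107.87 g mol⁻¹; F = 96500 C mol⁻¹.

0.625 g

Q = I·t = 0.6170 A × 906.00 s = 559.0 C.
n(e⁻) = Q/F = 559.0 / 96500 = 0.005793 mol.
Ag⁺ + e⁻ → Ag, so n(Ag) = n(e⁻)/1 = 0.005793 mol.
m = n·M = 0.005793 × 107.87 = 0.625 g.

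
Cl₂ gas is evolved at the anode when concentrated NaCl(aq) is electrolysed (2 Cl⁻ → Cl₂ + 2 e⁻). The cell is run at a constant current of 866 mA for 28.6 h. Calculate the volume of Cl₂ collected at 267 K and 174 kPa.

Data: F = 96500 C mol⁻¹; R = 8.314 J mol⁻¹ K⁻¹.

Q = I·t = 0.8660 A × 102960 s = 89160 C.
n(e⁻) = Q/F = 89160 / 96500 = 0.9240 mol.
2 electrons are transferred per Cl₂ molecule, so n(Cl₂) = 0.9240 / 2 = 0.4620 mol.
V = nRT/P = (0.4620 × 8.314 × 267) / (174 × 10³ Pa) = 0.00589 m³ = 5.89 L.

5.89 L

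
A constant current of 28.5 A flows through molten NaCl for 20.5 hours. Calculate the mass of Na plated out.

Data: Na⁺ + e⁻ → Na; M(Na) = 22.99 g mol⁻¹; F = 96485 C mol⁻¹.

Q = I·t = 28.50 A × 73800 s = 2103000 C.
n(e⁻) = Q/F = 2103000 / 96485 = 21.80 mol.
Na⁺ + e⁻ → Na, so n(Na) = n(e⁻)/1 = 21.80 mol.
m = n·M = 21.80 × 22.99 = 501 g.

501 g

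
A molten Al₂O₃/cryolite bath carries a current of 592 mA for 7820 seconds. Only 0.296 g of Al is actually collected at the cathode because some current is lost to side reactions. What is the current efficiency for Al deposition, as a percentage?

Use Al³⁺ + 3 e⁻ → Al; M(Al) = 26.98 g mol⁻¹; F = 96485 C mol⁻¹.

68.6 %

Q = I·t = 0.5920 × 7820.0 = 4629 C; n(e⁻) = 4629/96485 = 0.04798 mol.
Theoretical n(Al) = n(e⁻)/3 = 0.01599 mol, i.e. m_theo = 0.01599 × 26.98 = 0.4315 g.
Efficiency = m_actual / m_theo = 0.296 / 0.4315 = 68.6 %.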